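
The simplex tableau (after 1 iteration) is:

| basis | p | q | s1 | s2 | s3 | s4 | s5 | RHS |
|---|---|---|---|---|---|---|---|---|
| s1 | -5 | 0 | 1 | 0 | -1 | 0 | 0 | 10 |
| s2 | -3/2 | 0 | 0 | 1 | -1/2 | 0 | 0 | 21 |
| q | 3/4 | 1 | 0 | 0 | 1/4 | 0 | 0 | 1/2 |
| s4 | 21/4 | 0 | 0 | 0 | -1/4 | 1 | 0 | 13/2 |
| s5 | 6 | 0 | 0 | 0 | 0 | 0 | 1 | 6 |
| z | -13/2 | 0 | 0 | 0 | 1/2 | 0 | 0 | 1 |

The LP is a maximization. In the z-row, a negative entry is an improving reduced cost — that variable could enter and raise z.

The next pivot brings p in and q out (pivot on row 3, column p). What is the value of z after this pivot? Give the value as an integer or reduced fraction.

16/3

Minimum ratio for p: (1/2)/(3/4) = 2/3.
z changes by −(z-row coeff of p)·ratio = −(-13/2)·(2/3) = 13/3.
New z = 1 + (13/3) = 16/3.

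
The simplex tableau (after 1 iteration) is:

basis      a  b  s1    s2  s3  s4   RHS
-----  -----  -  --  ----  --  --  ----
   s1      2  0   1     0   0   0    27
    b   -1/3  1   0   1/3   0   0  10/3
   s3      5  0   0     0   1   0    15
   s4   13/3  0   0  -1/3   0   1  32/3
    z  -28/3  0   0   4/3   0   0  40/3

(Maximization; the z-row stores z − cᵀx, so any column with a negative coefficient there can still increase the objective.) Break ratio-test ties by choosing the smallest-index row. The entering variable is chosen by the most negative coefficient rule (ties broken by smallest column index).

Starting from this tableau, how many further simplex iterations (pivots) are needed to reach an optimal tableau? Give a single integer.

pivot: a in, s4 out → z = 472/13
No improving column remains; optimal.

1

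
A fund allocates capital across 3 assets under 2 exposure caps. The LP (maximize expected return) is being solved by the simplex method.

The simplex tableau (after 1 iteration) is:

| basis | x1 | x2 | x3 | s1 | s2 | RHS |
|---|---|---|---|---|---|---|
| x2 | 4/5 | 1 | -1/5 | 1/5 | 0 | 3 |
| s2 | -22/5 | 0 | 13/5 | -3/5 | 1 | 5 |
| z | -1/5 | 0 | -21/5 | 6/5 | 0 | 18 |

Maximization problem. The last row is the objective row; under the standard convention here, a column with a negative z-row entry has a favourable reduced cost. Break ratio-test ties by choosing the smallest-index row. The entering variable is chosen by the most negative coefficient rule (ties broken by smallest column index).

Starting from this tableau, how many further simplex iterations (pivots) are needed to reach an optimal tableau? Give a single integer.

pivot: x3 in, s2 out → z = 339/13
pivot: x1 in, x2 out → z = 239/3
No improving column remains; optimal.

2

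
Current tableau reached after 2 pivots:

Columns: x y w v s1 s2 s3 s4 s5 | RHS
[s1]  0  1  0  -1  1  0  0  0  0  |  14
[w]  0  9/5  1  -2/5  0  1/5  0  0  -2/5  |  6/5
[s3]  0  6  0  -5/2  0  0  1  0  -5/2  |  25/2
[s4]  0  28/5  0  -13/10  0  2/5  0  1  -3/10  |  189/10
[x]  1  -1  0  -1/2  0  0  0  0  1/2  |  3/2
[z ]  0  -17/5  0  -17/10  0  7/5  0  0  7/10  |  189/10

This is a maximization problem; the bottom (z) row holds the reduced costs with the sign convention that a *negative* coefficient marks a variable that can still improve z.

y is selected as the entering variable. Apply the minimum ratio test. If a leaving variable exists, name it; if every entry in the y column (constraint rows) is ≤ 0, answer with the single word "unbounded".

w

Ratios: row 1 (s1): 14/1 = 14; row 2 (w): (6/5)/(9/5) = 2/3; row 3 (s3): (25/2)/6 = 25/12; row 4 (s4): (189/10)/(28/5) = 27/8; row 5 (x): entry -1 ≤ 0, skip.
Minimum ratio is in the w row, so w leaves.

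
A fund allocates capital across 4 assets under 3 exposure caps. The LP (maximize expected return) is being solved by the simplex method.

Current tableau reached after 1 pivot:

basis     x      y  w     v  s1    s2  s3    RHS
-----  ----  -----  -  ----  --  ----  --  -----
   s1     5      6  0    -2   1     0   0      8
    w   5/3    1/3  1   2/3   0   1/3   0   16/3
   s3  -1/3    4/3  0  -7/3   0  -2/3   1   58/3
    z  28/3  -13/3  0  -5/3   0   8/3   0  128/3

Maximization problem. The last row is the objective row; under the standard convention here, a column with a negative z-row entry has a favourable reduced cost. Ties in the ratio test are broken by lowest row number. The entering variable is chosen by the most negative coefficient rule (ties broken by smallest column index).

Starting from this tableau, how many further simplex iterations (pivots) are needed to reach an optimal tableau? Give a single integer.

pivot: y in, s1 out → z = 436/9
pivot: v in, w out → z = 68
No improving column remains; optimal.

2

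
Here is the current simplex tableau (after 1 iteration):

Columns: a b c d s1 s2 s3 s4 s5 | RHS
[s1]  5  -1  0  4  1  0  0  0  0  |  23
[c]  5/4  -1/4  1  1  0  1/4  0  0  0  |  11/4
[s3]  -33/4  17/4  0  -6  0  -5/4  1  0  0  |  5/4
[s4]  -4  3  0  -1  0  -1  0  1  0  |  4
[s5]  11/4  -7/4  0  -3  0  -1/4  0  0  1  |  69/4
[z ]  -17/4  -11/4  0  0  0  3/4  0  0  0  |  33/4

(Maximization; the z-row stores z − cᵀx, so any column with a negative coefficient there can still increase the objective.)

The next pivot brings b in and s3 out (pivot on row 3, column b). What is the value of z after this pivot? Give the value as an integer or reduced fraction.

Minimum ratio for b: (5/4)/(17/4) = 5/17.
z changes by −(z-row coeff of b)·ratio = −(-11/4)·(5/17) = 55/68.
New z = 33/4 + (55/68) = 154/17.

154/17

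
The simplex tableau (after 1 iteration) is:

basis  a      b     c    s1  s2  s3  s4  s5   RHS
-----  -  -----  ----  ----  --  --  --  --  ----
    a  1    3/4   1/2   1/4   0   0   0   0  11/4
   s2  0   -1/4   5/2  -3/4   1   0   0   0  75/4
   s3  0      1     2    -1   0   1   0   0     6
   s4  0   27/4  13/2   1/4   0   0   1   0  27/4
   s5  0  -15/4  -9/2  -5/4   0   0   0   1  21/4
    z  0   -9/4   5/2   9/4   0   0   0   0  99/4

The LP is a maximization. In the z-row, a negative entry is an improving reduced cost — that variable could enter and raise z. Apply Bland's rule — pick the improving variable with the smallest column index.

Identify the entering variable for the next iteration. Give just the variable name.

Objective-row coefficients: a: 0, b: -9/4, c: 5/2, s1: 9/4, s2: 0, s3: 0, s4: 0, s5: 0.
Improving columns: b. Bland's rule picks the smallest column index → b.

b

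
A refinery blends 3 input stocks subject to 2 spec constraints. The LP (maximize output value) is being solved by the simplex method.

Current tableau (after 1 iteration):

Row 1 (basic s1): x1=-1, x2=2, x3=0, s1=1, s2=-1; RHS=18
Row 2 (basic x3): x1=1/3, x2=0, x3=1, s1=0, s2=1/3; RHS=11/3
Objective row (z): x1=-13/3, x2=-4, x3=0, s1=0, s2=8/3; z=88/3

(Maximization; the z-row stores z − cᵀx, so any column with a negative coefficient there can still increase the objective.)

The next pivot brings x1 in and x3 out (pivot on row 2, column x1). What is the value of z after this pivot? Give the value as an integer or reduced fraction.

77

Minimum ratio for x1: (11/3)/(1/3) = 11.
z changes by −(z-row coeff of x1)·ratio = −(-13/3)·11 = 143/3.
New z = 88/3 + (143/3) = 77.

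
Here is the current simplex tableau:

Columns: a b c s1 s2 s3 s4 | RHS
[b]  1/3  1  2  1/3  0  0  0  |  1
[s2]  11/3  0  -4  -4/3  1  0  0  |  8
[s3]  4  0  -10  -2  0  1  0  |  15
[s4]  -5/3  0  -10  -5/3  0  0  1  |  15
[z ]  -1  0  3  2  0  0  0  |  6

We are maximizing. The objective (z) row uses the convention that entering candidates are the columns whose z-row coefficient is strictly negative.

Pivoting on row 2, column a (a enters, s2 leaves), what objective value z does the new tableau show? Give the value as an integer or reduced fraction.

90/11

Minimum ratio for a: 8/(11/3) = 24/11.
z changes by −(z-row coeff of a)·ratio = −(-1)·(24/11) = 24/11.
New z = 6 + (24/11) = 90/11.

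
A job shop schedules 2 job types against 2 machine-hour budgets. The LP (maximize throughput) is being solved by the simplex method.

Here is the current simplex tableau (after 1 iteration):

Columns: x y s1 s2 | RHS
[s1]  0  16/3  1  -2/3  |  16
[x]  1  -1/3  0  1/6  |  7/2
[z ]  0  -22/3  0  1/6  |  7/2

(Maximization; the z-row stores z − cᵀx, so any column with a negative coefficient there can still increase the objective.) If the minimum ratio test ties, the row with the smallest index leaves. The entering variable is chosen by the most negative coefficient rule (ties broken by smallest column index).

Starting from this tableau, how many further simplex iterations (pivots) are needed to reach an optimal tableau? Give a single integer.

2

pivot: y in, s1 out → z = 51/2
pivot: s2 in, x out → z = 105/2
No improving column remains; optimal.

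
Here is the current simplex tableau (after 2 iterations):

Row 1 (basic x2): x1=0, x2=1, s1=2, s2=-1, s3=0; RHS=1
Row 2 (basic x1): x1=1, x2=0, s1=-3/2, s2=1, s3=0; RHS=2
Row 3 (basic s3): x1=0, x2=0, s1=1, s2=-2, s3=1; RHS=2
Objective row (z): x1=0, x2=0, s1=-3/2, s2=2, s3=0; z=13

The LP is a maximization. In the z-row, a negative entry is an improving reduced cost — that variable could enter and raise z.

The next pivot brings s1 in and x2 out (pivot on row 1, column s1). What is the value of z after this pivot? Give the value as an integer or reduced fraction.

Minimum ratio for s1: 1/2 = 1/2.
z changes by −(z-row coeff of s1)·ratio = −(-3/2)·(1/2) = 3/4.
New z = 13 + (3/4) = 55/4.

55/4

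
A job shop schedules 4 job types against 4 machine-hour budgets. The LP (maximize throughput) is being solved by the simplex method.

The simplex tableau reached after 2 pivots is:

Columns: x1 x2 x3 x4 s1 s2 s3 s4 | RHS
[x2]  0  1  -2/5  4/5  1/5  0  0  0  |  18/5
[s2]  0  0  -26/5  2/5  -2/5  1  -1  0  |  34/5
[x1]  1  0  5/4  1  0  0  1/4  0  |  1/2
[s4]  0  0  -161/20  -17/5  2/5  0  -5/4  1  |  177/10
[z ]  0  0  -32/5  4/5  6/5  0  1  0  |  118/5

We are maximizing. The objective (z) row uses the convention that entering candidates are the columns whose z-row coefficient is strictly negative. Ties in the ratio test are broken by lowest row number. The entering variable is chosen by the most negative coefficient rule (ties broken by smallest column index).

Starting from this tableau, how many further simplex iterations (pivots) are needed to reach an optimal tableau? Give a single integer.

pivot: x3 in, x1 out → z = 654/25
No improving column remains; optimal.

1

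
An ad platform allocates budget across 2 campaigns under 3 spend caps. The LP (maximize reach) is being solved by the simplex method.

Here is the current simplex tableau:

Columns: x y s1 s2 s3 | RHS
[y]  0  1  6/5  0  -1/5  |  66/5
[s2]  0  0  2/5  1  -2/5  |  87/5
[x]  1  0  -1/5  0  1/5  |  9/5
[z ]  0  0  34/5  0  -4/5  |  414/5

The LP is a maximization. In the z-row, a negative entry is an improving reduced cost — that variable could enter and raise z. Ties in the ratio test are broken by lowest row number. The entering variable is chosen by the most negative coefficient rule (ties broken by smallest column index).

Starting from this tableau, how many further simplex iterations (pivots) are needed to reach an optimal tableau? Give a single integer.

1

pivot: s3 in, x out → z = 90
No improving column remains; optimal.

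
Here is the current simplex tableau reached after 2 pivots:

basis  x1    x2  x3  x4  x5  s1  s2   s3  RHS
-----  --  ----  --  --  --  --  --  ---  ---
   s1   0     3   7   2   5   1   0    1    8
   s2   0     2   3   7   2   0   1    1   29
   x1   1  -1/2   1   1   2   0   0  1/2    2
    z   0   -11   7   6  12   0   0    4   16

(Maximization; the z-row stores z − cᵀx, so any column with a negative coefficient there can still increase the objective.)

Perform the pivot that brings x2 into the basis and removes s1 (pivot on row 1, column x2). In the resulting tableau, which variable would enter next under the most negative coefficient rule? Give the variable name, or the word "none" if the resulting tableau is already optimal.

none

Pivot element 3. New z-row = old z-row − (-11)·(row 1/3).
Updated z-row coefficients: x1: 0, x2: 0, x3: 98/3, x4: 40/3, x5: 91/3, s1: 11/3, s2: 0, s3: 23/3.
No coefficient is strictly negative; the tableau after this pivot is optimal.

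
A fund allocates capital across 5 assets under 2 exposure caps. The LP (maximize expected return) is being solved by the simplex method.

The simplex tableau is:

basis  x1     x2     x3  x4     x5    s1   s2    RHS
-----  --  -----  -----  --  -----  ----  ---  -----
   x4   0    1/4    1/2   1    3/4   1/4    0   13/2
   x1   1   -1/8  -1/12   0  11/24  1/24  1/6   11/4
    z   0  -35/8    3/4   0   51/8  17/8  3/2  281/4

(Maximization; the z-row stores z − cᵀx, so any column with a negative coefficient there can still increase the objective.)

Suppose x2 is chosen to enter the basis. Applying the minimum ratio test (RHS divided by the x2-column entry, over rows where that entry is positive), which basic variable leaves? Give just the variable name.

Ratios: row 1 (x4): (13/2)/(1/4) = 26; row 2 (x1): entry -1/8 ≤ 0, skip.
Minimum ratio 26 is in the x4 row, so x4 leaves.

x4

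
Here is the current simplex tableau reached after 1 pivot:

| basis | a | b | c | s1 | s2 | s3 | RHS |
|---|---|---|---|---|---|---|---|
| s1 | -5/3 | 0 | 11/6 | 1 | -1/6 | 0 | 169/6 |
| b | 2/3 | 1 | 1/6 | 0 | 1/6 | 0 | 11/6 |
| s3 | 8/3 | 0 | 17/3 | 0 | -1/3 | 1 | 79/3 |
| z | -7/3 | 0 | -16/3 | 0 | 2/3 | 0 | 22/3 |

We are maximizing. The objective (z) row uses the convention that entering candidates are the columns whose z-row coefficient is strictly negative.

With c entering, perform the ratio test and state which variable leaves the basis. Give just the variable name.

s3

Ratios: row 1 (s1): (169/6)/(11/6) = 169/11; row 2 (b): (11/6)/(1/6) = 11; row 3 (s3): (79/3)/(17/3) = 79/17.
Minimum ratio 79/17 is in the s3 row, so s3 leaves.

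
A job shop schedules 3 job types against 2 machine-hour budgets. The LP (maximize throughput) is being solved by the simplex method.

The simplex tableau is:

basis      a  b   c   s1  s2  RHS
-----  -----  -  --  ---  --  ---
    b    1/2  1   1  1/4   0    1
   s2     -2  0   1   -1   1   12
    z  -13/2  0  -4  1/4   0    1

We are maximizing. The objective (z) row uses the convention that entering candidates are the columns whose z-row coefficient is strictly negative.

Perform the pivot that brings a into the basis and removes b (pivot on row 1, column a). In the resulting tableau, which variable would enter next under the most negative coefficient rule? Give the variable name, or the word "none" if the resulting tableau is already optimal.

none

Pivot element 1/2. New z-row = old z-row − (-13/2)·(row 1/(1/2)).
Updated z-row coefficients: a: 0, b: 13, c: 9, s1: 7/2, s2: 0.
No coefficient is strictly negative; the tableau after this pivot is optimal.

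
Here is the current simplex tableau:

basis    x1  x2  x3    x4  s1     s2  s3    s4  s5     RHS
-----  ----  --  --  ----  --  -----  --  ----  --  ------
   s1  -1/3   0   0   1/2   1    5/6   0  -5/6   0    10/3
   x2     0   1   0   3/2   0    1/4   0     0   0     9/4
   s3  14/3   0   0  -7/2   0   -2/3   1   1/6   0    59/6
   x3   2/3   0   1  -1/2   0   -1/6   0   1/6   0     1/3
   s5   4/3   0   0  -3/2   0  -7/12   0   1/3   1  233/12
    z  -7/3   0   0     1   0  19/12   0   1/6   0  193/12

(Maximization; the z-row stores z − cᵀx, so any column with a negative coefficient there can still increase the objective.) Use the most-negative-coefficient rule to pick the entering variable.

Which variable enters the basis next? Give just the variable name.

x1

Objective-row coefficients: x1: -7/3, x2: 0, x3: 0, x4: 1, s1: 0, s2: 19/12, s3: 0, s4: 1/6, s5: 0.
The most negative is -7/3 in column x1, so x1 enters.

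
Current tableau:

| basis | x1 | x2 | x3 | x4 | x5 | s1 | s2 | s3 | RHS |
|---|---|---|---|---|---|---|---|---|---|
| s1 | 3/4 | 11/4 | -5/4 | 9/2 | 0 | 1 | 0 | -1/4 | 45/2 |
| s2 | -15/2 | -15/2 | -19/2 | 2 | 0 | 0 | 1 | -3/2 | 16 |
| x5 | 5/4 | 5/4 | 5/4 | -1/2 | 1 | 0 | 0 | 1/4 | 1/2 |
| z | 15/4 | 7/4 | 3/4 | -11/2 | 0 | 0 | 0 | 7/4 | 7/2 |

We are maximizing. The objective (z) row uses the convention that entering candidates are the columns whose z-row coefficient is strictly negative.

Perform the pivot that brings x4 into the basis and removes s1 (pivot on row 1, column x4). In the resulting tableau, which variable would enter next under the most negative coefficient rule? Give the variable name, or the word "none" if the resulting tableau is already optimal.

x3

Pivot element 9/2. New z-row = old z-row − (-11/2)·(row 1/(9/2)).
Updated z-row coefficients: x1: 14/3, x2: 46/9, x3: -7/9, x4: 0, x5: 0, s1: 11/9, s2: 0, s3: 13/9.
The most negative is -7/9 in column x3, so x3 would enter next.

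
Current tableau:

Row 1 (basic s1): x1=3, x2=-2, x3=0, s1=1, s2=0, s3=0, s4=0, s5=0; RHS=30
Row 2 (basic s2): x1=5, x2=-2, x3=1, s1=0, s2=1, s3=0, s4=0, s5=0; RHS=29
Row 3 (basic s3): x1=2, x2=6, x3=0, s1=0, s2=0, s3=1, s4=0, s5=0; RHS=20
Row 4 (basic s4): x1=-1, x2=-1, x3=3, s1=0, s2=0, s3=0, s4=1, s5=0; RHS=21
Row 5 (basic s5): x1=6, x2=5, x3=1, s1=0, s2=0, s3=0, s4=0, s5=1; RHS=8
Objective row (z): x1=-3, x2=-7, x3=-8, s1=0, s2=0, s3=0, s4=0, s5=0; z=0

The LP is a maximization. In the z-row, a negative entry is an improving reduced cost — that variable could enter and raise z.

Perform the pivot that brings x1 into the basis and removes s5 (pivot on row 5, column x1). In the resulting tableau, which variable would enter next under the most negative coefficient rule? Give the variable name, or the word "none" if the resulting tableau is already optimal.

Pivot element 6. New z-row = old z-row − (-3)·(row 5/6).
Updated z-row coefficients: x1: 0, x2: -9/2, x3: -15/2, s1: 0, s2: 0, s3: 0, s4: 0, s5: 1/2.
The most negative is -15/2 in column x3, so x3 would enter next.

x3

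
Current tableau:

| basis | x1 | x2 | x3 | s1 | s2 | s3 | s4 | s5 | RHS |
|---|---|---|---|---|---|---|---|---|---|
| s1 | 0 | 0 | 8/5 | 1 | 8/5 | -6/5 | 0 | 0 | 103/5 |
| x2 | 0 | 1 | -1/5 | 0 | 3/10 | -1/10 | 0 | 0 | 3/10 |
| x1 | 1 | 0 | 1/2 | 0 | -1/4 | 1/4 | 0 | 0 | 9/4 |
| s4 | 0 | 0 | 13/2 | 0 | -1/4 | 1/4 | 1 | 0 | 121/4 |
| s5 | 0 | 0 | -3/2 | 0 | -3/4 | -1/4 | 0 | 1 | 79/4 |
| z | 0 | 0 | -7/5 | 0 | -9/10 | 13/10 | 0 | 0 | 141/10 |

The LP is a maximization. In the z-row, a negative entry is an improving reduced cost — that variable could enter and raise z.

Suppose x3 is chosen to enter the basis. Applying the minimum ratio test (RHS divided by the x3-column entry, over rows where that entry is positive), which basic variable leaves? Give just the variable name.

Ratios: row 1 (s1): (103/5)/(8/5) = 103/8; row 2 (x2): entry -1/5 ≤ 0, skip; row 3 (x1): (9/4)/(1/2) = 9/2; row 4 (s4): (121/4)/(13/2) = 121/26; row 5 (s5): entry -3/2 ≤ 0, skip.
Minimum ratio 9/2 is in the x1 row, so x1 leaves.

x1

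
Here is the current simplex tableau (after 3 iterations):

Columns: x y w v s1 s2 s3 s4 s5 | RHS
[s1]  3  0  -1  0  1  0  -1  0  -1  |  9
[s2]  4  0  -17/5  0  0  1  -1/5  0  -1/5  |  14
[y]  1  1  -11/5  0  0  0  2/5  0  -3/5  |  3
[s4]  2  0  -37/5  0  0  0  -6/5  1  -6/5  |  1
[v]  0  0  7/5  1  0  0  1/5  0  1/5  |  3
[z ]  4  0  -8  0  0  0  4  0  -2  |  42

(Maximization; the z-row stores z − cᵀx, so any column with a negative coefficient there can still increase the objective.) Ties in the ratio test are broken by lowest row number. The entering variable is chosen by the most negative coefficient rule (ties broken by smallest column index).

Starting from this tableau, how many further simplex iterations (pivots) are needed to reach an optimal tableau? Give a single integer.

2

pivot: w in, v out → z = 414/7
pivot: s5 in, w out → z = 72
No improving column remains; optimal.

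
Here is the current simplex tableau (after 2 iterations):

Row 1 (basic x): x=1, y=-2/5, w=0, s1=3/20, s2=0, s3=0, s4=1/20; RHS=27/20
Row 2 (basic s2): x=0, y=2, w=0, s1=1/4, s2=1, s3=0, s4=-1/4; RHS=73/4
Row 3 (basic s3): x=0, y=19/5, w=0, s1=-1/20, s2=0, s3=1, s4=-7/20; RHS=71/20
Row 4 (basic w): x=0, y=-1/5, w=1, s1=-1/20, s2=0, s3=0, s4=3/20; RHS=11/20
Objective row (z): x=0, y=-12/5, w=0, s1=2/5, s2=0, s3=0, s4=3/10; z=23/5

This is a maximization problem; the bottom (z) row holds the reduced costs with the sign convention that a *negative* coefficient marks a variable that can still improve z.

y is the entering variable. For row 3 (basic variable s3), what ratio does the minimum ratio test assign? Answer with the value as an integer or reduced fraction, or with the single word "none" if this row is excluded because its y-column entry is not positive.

Ratio = RHS / (y entry) = (71/20) / (19/5) = 71/76.

71/76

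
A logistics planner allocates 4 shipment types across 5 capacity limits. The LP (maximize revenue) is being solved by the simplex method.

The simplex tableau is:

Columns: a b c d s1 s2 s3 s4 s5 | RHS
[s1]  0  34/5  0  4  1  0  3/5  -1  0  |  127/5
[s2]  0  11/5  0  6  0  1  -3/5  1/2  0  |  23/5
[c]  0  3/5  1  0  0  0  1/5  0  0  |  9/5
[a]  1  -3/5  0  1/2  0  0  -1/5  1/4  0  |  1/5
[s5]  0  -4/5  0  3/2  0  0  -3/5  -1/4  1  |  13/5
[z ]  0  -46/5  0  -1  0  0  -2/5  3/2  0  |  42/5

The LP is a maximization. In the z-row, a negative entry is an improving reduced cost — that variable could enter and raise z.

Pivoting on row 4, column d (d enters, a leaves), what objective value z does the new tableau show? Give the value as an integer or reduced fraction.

44/5

Minimum ratio for d: (1/5)/(1/2) = 2/5.
z changes by −(z-row coeff of d)·ratio = −(-1)·(2/5) = 2/5.
New z = 42/5 + (2/5) = 44/5.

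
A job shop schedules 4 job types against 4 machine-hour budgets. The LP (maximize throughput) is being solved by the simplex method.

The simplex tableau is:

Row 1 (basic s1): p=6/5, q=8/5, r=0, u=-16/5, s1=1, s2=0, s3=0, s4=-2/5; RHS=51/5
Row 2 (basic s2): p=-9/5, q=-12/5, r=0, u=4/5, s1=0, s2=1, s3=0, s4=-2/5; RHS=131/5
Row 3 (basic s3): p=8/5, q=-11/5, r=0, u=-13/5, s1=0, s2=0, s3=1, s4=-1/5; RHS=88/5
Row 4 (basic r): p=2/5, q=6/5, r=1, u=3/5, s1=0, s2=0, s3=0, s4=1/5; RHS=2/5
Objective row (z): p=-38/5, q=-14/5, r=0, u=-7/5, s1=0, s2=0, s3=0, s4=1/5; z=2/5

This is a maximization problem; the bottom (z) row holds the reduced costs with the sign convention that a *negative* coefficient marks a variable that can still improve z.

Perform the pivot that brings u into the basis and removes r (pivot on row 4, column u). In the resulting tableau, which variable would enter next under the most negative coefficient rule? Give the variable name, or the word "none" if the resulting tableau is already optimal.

p

Pivot element 3/5. New z-row = old z-row − (-7/5)·(row 4/(3/5)).
Updated z-row coefficients: p: -20/3, q: 0, r: 7/3, u: 0, s1: 0, s2: 0, s3: 0, s4: 2/3.
The most negative is -20/3 in column p, so p would enter next.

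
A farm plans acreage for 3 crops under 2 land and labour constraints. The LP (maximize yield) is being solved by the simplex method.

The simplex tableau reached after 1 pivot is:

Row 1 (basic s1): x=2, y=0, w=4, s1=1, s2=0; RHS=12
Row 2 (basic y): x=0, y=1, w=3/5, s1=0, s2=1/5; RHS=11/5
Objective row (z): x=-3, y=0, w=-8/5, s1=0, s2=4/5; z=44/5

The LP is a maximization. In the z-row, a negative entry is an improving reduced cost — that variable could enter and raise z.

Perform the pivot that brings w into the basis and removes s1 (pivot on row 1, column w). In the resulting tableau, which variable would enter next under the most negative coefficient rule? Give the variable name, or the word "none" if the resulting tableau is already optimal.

x

Pivot element 4. New z-row = old z-row − (-8/5)·(row 1/4).
Updated z-row coefficients: x: -11/5, y: 0, w: 0, s1: 2/5, s2: 4/5.
The most negative is -11/5 in column x, so x would enter next.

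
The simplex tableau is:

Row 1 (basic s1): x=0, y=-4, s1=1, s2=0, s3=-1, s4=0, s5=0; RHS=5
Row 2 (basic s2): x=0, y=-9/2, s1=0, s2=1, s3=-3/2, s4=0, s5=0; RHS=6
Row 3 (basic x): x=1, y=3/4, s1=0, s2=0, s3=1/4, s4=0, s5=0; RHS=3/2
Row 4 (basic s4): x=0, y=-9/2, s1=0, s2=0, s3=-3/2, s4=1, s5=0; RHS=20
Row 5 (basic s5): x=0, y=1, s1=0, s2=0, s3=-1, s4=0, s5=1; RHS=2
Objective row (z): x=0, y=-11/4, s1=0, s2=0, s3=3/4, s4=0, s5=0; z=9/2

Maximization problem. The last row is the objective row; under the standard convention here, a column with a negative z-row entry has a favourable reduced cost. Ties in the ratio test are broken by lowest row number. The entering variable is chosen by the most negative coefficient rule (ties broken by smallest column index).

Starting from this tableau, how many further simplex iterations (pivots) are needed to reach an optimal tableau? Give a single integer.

pivot: y in, x out → z = 10
No improving column remains; optimal.

1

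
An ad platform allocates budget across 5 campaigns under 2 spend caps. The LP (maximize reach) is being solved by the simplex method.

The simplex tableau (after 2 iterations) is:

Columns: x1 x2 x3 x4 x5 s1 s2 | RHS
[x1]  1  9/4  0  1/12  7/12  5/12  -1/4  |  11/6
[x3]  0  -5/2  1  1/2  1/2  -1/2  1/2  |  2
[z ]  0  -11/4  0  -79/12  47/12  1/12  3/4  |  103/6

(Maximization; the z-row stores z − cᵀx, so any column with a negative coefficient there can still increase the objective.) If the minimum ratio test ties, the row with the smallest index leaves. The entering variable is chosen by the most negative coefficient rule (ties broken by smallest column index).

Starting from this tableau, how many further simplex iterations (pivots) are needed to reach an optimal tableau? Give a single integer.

2

pivot: x4 in, x3 out → z = 87/2
pivot: x2 in, x1 out → z = 1017/16
No improving column remains; optimal.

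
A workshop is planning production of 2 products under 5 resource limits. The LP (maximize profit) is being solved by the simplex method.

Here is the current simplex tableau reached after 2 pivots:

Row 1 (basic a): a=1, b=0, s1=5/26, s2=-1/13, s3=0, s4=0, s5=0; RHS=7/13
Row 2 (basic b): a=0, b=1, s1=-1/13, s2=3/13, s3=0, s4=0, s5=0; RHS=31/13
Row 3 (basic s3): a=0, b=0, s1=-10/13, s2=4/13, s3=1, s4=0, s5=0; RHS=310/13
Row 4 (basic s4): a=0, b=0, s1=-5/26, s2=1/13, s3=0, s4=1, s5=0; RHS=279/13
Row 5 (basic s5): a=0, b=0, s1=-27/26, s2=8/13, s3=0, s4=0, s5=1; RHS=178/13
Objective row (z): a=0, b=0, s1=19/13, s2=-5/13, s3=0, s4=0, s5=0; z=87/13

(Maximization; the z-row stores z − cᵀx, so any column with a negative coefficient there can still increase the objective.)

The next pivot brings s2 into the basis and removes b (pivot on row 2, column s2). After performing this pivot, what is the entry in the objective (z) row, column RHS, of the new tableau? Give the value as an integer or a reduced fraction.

32/3

Pivot element is row 2, column s2: 3/13.
Normalize row 2: new (row 2, RHS) = (31/13)/(3/13) = 31/3.
z-row ← z-row − (-5/13)·(new row 2): 87/13 − (-5/13)·(31/3) = 32/3.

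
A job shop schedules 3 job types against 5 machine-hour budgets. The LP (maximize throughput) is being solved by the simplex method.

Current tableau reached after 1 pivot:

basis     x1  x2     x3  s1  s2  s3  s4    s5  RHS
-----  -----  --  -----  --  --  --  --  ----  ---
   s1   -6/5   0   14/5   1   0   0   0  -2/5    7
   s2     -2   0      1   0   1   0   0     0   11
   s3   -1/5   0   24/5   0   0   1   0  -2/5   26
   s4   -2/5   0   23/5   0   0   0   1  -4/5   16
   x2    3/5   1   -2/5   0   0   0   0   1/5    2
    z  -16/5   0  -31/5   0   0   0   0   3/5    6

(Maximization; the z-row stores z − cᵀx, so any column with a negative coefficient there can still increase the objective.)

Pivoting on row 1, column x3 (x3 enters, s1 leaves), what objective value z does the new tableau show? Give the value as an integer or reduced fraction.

Minimum ratio for x3: 7/(14/5) = 5/2.
z changes by −(z-row coeff of x3)·ratio = −(-31/5)·(5/2) = 31/2.
New z = 6 + (31/2) = 43/2.

43/2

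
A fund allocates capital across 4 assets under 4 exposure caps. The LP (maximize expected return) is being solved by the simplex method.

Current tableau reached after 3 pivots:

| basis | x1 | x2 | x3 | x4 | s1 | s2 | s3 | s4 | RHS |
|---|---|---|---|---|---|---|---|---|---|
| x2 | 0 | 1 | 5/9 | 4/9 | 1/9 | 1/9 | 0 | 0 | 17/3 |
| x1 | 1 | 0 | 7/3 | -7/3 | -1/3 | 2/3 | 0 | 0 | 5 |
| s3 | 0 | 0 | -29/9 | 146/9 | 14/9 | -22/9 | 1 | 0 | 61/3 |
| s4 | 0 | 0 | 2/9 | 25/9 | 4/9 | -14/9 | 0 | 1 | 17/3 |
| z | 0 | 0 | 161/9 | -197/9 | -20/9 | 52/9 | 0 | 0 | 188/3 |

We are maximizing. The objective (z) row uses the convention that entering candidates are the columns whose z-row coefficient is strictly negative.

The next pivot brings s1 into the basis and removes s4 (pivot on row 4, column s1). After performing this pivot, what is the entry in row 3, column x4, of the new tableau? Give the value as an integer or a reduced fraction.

13/2

Pivot element is row 4, column s1: 4/9.
Normalize row 4: new (row 4, x4) = (25/9)/(4/9) = 25/4.
row 3 ← row 3 − (14/9)·(new row 4): 146/9 − (14/9)·(25/4) = 13/2.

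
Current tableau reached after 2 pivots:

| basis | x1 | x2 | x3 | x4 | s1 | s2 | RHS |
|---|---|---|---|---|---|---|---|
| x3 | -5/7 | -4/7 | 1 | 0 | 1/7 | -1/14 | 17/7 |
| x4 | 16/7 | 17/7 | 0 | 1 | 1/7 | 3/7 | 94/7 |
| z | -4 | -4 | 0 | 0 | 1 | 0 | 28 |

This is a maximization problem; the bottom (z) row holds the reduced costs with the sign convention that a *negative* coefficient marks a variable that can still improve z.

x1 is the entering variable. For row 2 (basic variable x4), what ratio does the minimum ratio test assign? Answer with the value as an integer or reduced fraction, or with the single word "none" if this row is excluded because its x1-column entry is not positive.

47/8

Ratio = RHS / (x1 entry) = (94/7) / (16/7) = 47/8.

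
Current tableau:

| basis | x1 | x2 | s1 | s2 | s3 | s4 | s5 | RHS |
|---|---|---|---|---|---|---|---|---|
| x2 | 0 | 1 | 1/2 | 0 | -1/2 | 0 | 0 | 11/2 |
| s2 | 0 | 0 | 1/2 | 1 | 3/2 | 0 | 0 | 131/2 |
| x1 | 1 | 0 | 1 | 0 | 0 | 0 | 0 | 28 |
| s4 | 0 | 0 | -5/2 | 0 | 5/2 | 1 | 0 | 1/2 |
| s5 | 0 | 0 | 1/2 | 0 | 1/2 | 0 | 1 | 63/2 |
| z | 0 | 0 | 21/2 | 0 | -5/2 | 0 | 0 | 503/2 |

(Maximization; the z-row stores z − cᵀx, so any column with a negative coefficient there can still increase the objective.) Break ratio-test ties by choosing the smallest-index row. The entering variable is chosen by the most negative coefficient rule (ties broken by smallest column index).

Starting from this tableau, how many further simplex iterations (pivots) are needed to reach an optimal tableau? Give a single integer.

1

pivot: s3 in, s4 out → z = 252
No improving column remains; optimal.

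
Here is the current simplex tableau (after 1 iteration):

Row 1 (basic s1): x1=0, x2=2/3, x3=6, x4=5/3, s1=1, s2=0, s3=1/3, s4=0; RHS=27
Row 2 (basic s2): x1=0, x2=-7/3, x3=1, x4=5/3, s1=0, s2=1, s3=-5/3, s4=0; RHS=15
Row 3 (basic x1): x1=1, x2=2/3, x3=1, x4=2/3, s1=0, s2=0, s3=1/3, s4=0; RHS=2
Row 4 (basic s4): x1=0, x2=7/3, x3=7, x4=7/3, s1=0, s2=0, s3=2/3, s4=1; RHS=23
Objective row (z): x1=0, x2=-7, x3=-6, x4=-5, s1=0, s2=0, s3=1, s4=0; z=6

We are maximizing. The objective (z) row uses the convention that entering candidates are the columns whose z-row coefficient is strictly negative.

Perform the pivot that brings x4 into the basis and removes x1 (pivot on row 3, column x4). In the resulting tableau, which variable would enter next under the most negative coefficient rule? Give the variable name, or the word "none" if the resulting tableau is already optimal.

x2

Pivot element 2/3. New z-row = old z-row − (-5)·(row 3/(2/3)).
Updated z-row coefficients: x1: 15/2, x2: -2, x3: 3/2, x4: 0, s1: 0, s2: 0, s3: 7/2, s4: 0.
The most negative is -2 in column x2, so x2 would enter next.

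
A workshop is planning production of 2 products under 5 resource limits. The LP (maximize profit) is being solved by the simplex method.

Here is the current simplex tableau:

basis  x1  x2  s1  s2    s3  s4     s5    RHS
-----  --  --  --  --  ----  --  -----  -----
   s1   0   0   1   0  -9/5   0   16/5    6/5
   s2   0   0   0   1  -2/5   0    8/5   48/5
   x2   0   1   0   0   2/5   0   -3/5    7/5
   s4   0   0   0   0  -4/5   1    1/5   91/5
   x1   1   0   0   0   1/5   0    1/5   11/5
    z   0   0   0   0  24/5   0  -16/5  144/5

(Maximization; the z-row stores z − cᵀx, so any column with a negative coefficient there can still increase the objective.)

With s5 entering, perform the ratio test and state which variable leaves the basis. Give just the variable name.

Ratios: row 1 (s1): (6/5)/(16/5) = 3/8; row 2 (s2): (48/5)/(8/5) = 6; row 3 (x2): entry -3/5 ≤ 0, skip; row 4 (s4): (91/5)/(1/5) = 91; row 5 (x1): (11/5)/(1/5) = 11.
Minimum ratio 3/8 is in the s1 row, so s1 leaves.

s1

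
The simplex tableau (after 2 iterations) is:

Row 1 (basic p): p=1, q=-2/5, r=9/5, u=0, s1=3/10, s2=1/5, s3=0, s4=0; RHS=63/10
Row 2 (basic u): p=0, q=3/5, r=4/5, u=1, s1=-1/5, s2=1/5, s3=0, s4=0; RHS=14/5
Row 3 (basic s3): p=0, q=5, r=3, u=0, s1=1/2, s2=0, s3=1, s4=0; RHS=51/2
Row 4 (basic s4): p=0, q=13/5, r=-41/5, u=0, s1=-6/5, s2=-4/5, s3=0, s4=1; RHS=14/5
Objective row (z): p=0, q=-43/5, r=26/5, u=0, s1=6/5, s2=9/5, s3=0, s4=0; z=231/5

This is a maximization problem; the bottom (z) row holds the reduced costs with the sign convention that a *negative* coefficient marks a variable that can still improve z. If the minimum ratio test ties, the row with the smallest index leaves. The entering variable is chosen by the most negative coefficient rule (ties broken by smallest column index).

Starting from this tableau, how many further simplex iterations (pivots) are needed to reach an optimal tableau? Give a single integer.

pivot: q in, s4 out → z = 721/13
pivot: r in, u out → z = 73
pivot: s1 in, s3 out → z = 4124/53
No improving column remains; optimal.

3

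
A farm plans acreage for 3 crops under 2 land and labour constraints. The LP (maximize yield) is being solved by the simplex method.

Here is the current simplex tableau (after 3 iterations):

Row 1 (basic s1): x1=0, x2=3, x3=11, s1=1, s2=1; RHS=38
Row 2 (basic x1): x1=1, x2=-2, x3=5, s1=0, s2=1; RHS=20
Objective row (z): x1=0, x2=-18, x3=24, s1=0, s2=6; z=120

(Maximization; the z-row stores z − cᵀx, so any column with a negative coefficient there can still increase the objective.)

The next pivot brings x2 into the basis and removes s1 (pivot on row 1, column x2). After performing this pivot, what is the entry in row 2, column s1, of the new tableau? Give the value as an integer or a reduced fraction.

2/3

Pivot element is row 1, column x2: 3.
Normalize row 1: new (row 1, s1) = 1/3 = 1/3.
row 2 ← row 2 − (-2)·(new row 1): 0 − (-2)·(1/3) = 2/3.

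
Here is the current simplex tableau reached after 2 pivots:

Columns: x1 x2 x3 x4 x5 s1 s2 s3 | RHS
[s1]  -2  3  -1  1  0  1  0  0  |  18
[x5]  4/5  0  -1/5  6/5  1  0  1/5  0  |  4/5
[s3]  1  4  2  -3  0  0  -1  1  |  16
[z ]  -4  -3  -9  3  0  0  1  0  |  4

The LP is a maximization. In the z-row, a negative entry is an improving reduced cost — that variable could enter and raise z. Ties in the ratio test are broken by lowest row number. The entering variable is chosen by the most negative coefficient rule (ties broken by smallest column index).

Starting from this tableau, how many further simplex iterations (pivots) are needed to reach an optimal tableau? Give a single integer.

pivot: x3 in, s3 out → z = 76
pivot: x4 in, x5 out → z = 104
pivot: s2 in, x4 out → z = 160
No improving column remains; optimal.

3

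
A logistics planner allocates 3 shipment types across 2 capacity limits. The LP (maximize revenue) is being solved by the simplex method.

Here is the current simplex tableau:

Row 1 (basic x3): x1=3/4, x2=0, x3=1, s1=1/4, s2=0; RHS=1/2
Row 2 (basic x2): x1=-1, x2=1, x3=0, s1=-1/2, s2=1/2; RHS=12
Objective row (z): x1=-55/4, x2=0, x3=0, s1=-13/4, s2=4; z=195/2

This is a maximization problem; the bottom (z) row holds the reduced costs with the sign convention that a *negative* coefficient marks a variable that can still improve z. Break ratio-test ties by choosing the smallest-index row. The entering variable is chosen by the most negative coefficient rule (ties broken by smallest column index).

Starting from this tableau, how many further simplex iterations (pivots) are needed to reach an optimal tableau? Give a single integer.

pivot: x1 in, x3 out → z = 320/3
No improving column remains; optimal.

1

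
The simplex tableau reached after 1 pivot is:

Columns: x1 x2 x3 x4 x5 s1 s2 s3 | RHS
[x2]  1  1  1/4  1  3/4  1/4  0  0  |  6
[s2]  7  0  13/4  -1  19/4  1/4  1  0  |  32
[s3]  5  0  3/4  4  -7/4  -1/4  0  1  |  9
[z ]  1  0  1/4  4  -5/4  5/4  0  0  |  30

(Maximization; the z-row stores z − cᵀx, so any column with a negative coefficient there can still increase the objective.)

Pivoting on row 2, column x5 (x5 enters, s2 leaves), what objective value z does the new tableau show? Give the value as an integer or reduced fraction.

730/19

Minimum ratio for x5: 32/(19/4) = 128/19.
z changes by −(z-row coeff of x5)·ratio = −(-5/4)·(128/19) = 160/19.
New z = 30 + (160/19) = 730/19.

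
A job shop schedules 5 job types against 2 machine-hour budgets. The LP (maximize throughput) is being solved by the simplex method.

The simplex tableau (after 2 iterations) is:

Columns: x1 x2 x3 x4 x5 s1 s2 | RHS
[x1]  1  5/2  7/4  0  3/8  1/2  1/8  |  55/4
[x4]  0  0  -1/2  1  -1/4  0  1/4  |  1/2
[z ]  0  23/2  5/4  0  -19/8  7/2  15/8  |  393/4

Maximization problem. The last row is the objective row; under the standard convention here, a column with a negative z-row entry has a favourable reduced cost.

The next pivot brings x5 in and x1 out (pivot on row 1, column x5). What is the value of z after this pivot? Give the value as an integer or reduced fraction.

Minimum ratio for x5: (55/4)/(3/8) = 110/3.
z changes by −(z-row coeff of x5)·ratio = −(-19/8)·(110/3) = 1045/12.
New z = 393/4 + (1045/12) = 556/3.

556/3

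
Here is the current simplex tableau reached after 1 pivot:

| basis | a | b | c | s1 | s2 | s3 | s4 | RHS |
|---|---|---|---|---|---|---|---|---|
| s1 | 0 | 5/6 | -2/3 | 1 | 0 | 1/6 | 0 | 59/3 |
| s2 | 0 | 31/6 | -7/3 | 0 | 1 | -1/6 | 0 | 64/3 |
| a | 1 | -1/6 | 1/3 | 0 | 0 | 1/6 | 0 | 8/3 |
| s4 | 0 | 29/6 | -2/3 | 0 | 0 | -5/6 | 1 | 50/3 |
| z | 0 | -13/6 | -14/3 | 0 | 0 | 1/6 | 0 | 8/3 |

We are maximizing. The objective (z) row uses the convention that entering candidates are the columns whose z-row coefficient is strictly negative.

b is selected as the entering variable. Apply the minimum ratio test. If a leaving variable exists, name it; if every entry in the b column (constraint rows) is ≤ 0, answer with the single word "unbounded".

Ratios: row 1 (s1): (59/3)/(5/6) = 118/5; row 2 (s2): (64/3)/(31/6) = 128/31; row 3 (a): entry -1/6 ≤ 0, skip; row 4 (s4): (50/3)/(29/6) = 100/29.
Minimum ratio is in the s4 row, so s4 leaves.

s4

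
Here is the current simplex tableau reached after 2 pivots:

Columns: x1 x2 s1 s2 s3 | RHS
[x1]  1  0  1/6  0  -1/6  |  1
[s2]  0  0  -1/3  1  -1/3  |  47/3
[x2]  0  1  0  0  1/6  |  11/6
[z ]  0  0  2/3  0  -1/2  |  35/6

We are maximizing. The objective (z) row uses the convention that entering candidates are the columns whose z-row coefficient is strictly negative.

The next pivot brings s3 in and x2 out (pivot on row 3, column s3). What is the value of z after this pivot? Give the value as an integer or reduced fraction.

Minimum ratio for s3: (11/6)/(1/6) = 11.
z changes by −(z-row coeff of s3)·ratio = −(-1/2)·11 = 11/2.
New z = 35/6 + (11/2) = 34/3.

34/3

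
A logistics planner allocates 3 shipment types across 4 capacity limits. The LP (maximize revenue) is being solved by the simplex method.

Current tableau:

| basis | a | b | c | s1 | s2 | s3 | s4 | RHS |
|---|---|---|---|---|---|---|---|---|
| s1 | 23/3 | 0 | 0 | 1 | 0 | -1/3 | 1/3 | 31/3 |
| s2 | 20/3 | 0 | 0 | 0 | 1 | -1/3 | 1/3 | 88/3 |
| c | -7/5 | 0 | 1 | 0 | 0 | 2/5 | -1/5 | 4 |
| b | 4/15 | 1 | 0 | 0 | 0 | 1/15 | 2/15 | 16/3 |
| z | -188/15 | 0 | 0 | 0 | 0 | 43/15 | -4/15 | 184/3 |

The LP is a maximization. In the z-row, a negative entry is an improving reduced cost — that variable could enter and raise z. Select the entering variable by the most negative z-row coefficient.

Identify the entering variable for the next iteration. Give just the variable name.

Objective-row coefficients: a: -188/15, b: 0, c: 0, s1: 0, s2: 0, s3: 43/15, s4: -4/15.
The most negative is -188/15 in column a, so a enters.

a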